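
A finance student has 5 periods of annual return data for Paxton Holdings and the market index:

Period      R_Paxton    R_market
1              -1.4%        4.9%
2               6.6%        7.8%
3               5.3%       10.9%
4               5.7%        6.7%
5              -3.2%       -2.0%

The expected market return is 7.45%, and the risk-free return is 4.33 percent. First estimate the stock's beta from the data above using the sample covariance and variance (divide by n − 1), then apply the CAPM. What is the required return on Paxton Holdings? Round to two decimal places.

Mean R_i = (-1.4 + 6.6 + 5.3 + 5.7 − 3.2) / 5 = 2.6000%
Mean R_m = (4.9 + 7.8 + 10.9 + 6.7 − 2.0) / 5 = 5.6600%
Σ(R_i − R̄_i)(R_m − R̄_m) = 73.4000  ⇒  Cov = 73.4000 / 4 = 18.3500
Σ(R_m − R̄_m)² = 92.3720  ⇒  Var(R_m) = 92.3720 / 4 = 23.0930
β = Cov / Var(R_m) = 18.3500 / 23.0930 = 0.7946
MRP = 7.45% − 4.33% = 3.12%
E(R) = R_f + β × MRP = 4.33% + 0.7946 × 3.12% = 6.81%

6.81%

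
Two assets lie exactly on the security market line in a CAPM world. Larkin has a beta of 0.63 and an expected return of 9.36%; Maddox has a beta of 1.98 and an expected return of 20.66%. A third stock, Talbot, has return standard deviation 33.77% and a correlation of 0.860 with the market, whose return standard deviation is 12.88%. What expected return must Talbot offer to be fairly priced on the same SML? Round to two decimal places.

MRP = (20.66% − 9.36%) / (1.98 − 0.63) = 8.3704%
R_f = 9.36% − 0.63 × 8.3704% = 4.0866%
β_Talbot = ρ·σ_i/σ_m = 0.860 × 33.77 / 12.88 = 2.2548
E(R_Talbot) = R_f + β × MRP = 4.0866% + 2.2548 × 8.3704% = 22.96%

22.96%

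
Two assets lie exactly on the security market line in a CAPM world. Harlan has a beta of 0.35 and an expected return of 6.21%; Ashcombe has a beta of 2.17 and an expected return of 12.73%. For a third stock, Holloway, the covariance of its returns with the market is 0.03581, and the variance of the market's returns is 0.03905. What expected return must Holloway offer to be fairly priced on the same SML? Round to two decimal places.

8.24%

MRP = (12.73% − 6.21%) / (2.17 − 0.35) = 3.5824%
R_f = 6.21% − 0.35 × 3.5824% = 4.9562%
β_Holloway = Cov / Var(R_m) = 0.03581 / 0.03905 = 0.9170
E(R_Holloway) = R_f + β × MRP = 4.9562% + 0.9170 × 3.5824% = 8.24%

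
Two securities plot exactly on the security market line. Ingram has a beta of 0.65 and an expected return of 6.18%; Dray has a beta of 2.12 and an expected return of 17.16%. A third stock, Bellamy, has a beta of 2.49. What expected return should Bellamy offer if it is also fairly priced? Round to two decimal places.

19.92%

MRP (SML slope) = (17.16% − 6.18%) / (2.12 − 0.65) = 10.98% / 1.47 = 7.4694%
R_f (intercept) = 6.18% − 0.65 × 7.4694% = 1.3249%
E(R_Bellamy) = R_f + β × MRP = 1.3249% + 2.49 × 7.4694% = 19.92%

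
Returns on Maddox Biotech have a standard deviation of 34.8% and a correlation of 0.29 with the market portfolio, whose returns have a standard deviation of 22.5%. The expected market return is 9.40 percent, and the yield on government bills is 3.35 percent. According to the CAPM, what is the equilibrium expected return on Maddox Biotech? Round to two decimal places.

β = ρ × σ_i / σ_m = 0.29 × 34.8% / 22.5% = 0.4485
MRP = 9.40% − 3.35% = 6.05%
E(R) = 3.35% + 0.4485 × 6.05% = 6.06%

6.06%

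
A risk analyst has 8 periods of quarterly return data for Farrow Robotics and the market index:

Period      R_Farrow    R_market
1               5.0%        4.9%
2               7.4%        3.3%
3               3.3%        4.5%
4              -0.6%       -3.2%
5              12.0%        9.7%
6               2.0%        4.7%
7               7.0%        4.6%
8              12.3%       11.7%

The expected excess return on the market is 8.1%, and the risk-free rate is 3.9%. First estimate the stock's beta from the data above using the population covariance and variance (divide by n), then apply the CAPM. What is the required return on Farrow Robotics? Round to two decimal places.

Mean R_i = (5.0 + 7.4 + 3.3 − 0.6 + 12.0 + 2.0 + 7.0 + 12.3) / 8 = 6.0500%
Mean R_m = (4.9 + 3.3 + 4.5 − 3.2 + 9.7 + 4.7 + 4.6 + 11.7) / 8 = 5.0250%
Σ(R_i − R̄_i)(R_m − R̄_m) = 124.3900  ⇒  Cov = 124.3900 / 8 = 15.5488
Σ(R_m − R̄_m)² = 137.6150  ⇒  Var(R_m) = 137.6150 / 8 = 17.2019
β = Cov / Var(R_m) = 15.5488 / 17.2019 = 0.9039
E(R) = R_f + β × MRP = 3.9% + 0.9039 × 8.1% = 11.22%

11.22%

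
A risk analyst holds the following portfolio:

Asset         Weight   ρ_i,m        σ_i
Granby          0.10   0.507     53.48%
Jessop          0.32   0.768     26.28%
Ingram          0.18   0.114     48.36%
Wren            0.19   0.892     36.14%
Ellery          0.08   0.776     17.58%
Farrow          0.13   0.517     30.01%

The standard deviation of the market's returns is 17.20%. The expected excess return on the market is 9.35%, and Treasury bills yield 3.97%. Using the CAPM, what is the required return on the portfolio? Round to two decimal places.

14.51%

β_Granby = 0.507 × 53.48% / 17.20% = 1.5764
β_Jessop = 0.768 × 26.28% / 17.20% = 1.1734
β_Ingram = 0.114 × 48.36% / 17.20% = 0.3205
β_Wren = 0.892 × 36.14% / 17.20% = 1.8742
β_Ellery = 0.776 × 17.58% / 17.20% = 0.7931
β_Farrow = 0.517 × 30.01% / 17.20% = 0.9020
β_P = Σ w_i β_i = 0.10×1.5764 + 0.32×1.1734 + 0.18×0.3205 + 0.19×1.8742 + 0.08×0.7931 + 0.13×0.9020 = 1.1276
E(R_P) = R_f + β_P × MRP = 3.97% + 1.1276 × 9.35% = 14.51%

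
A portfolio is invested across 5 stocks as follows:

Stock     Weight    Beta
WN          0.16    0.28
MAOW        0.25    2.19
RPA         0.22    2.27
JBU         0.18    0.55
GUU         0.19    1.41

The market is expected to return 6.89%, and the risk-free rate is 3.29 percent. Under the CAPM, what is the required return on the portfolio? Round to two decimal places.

β_P = Σ w_i β_i = 0.16×0.28 + 0.25×2.19 + 0.22×2.27 + 0.18×0.55 + 0.19×1.41 = 1.4586
MRP = 6.89% − 3.29% = 3.60%
E(R_P) = R_f + β_P × MRP = 3.29% + 1.4586 × 3.60% = 8.54%

8.54%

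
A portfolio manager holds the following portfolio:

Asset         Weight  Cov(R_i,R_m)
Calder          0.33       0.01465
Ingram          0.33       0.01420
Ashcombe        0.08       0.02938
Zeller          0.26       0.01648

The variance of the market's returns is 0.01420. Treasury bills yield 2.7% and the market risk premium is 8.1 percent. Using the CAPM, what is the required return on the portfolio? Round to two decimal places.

β_Calder = 0.01465 / 0.01420 = 1.0317
β_Ingram = 0.01420 / 0.01420 = 1.0000
β_Ashcombe = 0.02938 / 0.01420 = 2.0690
β_Zeller = 0.01648 / 0.01420 = 1.1606
β_P = Σ w_i β_i = 0.33×1.0317 + 0.33×1.0000 + 0.08×2.0690 + 0.26×1.1606 = 1.1377
E(R_P) = R_f + β_P × MRP = 2.7% + 1.1377 × 8.1% = 11.92%

11.92%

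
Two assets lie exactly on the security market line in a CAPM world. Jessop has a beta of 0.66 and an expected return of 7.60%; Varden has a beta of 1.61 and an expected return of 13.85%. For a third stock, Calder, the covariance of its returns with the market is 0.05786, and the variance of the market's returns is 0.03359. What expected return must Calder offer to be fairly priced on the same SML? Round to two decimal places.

MRP = (13.85% − 7.60%) / (1.61 − 0.66) = 6.5789%
R_f = 7.60% − 0.66 × 6.5789% = 3.2579%
β_Calder = Cov / Var(R_m) = 0.05786 / 0.03359 = 1.7225
E(R_Calder) = R_f + β × MRP = 3.2579% + 1.7225 × 6.5789% = 14.59%

14.59%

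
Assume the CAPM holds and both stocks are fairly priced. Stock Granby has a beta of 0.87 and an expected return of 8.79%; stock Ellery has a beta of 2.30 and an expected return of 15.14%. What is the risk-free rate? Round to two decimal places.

Both satisfy E(R) = R_f + β·MRP, so the slope of the SML is
MRP = (15.14% − 8.79%) / (2.30 − 0.87) = 6.35% / 1.43 = 4.4406%
R_f = E(R_Granby) − β_Granby·MRP = 8.79% − 0.87 × 4.4406% = 4.9267%

4.93%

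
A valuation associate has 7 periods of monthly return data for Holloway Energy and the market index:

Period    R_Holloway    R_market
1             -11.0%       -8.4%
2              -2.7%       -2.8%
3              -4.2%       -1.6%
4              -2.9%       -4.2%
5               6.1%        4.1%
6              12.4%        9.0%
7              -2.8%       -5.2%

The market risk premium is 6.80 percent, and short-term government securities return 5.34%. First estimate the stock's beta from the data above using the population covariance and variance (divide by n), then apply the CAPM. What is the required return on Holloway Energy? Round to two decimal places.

13.80%

Mean R_i = (-11.0 − 2.7 − 4.2 − 2.9 + 6.1 + 12.4 − 2.8) / 7 = -0.7286%
Mean R_m = (-8.4 − 2.8 − 1.6 − 4.2 + 4.1 + 9.0 − 5.2) / 7 = -1.3000%
Σ(R_i − R̄_i)(R_m − R̄_m) = 263.4000  ⇒  Cov = 263.4000 / 7 = 37.6286
Σ(R_m − R̄_m)² = 211.6200  ⇒  Var(R_m) = 211.6200 / 7 = 30.2314
β = Cov / Var(R_m) = 37.6286 / 30.2314 = 1.2447
E(R) = R_f + β × MRP = 5.34% + 1.2447 × 6.80% = 13.80%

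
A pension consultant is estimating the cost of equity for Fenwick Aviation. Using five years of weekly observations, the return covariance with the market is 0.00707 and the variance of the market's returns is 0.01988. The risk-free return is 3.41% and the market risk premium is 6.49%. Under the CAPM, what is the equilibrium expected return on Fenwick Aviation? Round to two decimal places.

β = Cov(R_i, R_m) / Var(R_m) = 0.00707 / 0.01988 = 0.3556
E(R) = R_f + β × MRP = 3.41% + 0.3556 × 6.49% = 5.72%

5.72%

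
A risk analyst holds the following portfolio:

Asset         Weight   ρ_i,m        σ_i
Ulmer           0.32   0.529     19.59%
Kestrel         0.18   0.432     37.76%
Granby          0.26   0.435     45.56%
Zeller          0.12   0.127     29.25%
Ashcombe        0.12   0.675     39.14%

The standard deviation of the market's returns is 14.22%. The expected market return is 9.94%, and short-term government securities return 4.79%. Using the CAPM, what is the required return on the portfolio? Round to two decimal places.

10.23%

β_Ulmer = 0.529 × 19.59% / 14.22% = 0.7288
β_Kestrel = 0.432 × 37.76% / 14.22% = 1.1471
β_Granby = 0.435 × 45.56% / 14.22% = 1.3937
β_Zeller = 0.127 × 29.25% / 14.22% = 0.2612
β_Ashcombe = 0.675 × 39.14% / 14.22% = 1.8579
β_P = Σ w_i β_i = 0.32×0.7288 + 0.18×1.1471 + 0.26×1.3937 + 0.12×0.2612 + 0.12×1.8579 = 1.0563
MRP = 9.94% − 4.79% = 5.15%
E(R_P) = R_f + β_P × MRP = 4.79% + 1.0563 × 5.15% = 10.23%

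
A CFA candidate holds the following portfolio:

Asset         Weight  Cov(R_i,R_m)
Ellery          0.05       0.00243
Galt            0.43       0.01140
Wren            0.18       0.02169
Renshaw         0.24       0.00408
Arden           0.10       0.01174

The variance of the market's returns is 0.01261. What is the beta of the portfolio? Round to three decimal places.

0.879

β_Ellery = 0.00243 / 0.01261 = 0.1927
β_Galt = 0.01140 / 0.01261 = 0.9040
β_Wren = 0.02169 / 0.01261 = 1.7201
β_Renshaw = 0.00408 / 0.01261 = 0.3236
β_Arden = 0.01174 / 0.01261 = 0.9310
β_P = Σ w_i β_i = 0.05×0.1927 + 0.43×0.9040 + 0.18×1.7201 + 0.24×0.3236 + 0.10×0.9310 = 0.8787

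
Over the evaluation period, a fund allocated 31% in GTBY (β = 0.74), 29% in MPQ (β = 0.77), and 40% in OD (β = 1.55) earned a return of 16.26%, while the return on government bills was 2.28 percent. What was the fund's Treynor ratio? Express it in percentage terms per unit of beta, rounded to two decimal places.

β_P = 0.31×0.74 + 0.29×0.77 + 0.40×1.55 = 1.0727
Treynor = (R_P − R_f) / β_P = (16.26% − 2.28%) / 1.0727 = 13.98% / 1.0727 = 13.03%

13.03%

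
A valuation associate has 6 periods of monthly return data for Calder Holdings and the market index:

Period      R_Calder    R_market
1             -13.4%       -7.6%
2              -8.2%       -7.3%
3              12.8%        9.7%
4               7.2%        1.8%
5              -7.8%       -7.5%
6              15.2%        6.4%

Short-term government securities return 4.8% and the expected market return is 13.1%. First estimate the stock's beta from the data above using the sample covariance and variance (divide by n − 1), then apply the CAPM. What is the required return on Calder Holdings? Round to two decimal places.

Mean R_i = (-13.4 − 8.2 + 12.8 + 7.2 − 7.8 + 15.2) / 6 = 0.9667%
Mean R_m = (-7.6 − 7.3 + 9.7 + 1.8 − 7.5 + 6.4) / 6 = -0.7500%
Σ(R_i − R̄_i)(R_m − R̄_m) = 458.9500  ⇒  Cov = 458.9500 / 5 = 91.7900
Σ(R_m − R̄_m)² = 302.2150  ⇒  Var(R_m) = 302.2150 / 5 = 60.4430
β = Cov / Var(R_m) = 91.7900 / 60.4430 = 1.5186
MRP = 13.1% − 4.8% = 8.30%
E(R) = R_f + β × MRP = 4.8% + 1.5186 × 8.3% = 17.40%

17.40%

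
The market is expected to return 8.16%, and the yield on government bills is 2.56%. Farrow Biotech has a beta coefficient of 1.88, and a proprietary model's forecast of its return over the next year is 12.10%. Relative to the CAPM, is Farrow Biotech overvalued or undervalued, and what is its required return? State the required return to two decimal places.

Overvalued; required return 13.09%

MRP = 8.16% − 2.56% = 5.60%
Required return = R_f + β·MRP = 2.56% + 1.88 × 5.60% = 13.09%
Forecast 12.10% < required 13.09% → the stock plots below the SML → overvalued.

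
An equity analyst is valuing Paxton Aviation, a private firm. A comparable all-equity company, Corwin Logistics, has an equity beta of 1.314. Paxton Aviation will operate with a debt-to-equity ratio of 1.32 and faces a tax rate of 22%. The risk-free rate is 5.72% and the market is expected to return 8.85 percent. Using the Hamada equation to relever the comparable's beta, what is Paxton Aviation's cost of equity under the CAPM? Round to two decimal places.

β_L = β_U × [1 + (1 − t)(D/E)] = 1.314 × [1 + (1 − 0.22) × 1.32]
    = 1.314 × [1 + 0.78 × 1.32] = 1.314 × 2.0296 = 2.6669
MRP = 8.85% − 5.72% = 3.13%
E(R) = R_f + β_L × MRP = 5.72% + 2.6669 × 3.13% = 14.07%

14.07%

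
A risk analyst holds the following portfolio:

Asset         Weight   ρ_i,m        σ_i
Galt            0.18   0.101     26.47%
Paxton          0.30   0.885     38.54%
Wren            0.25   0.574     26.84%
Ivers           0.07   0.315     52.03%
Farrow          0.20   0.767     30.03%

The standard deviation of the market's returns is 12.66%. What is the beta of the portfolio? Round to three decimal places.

1.605

β_Galt = 0.101 × 26.47% / 12.66% = 0.2112
β_Paxton = 0.885 × 38.54% / 12.66% = 2.6941
β_Wren = 0.574 × 26.84% / 12.66% = 1.2169
β_Ivers = 0.315 × 52.03% / 12.66% = 1.2946
β_Farrow = 0.767 × 30.03% / 12.66% = 1.8194
β_P = Σ w_i β_i = 0.18×0.2112 + 0.30×2.6941 + 0.25×1.2169 + 0.07×1.2946 + 0.20×1.8194 = 1.6050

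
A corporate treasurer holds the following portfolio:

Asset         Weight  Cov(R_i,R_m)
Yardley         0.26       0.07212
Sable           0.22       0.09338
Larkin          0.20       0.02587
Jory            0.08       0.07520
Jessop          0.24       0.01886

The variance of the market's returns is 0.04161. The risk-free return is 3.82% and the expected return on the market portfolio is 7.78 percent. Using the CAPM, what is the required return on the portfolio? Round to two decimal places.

9.06%

β_Yardley = 0.07212 / 0.04161 = 1.7332
β_Sable = 0.09338 / 0.04161 = 2.2442
β_Larkin = 0.02587 / 0.04161 = 0.6217
β_Jory = 0.07520 / 0.04161 = 1.8073
β_Jessop = 0.01886 / 0.04161 = 0.4533
β_P = Σ w_i β_i = 0.26×1.7332 + 0.22×2.2442 + 0.20×0.6217 + 0.08×1.8073 + 0.24×0.4533 = 1.3221
MRP = 7.78% − 3.82% = 3.96%
E(R_P) = R_f + β_P × MRP = 3.82% + 1.3221 × 3.96% = 9.06%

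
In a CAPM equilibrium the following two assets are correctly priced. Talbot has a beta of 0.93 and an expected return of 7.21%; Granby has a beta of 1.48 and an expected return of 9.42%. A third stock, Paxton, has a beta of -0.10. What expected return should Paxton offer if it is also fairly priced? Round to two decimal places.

3.07%

MRP (SML slope) = (9.42% − 7.21%) / (1.48 − 0.93) = 2.21% / 0.55 = 4.0182%
R_f (intercept) = 7.21% − 0.93 × 4.0182% = 3.4731%
E(R_Paxton) = R_f + β × MRP = 3.4731% + -0.10 × 4.0182% = 3.07%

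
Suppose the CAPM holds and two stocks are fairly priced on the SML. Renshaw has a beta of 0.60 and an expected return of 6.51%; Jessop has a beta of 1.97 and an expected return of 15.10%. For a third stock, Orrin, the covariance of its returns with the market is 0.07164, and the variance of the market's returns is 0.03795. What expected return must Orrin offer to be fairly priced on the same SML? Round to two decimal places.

14.58%

MRP = (15.10% − 6.51%) / (1.97 − 0.60) = 6.2701%
R_f = 6.51% − 0.60 × 6.2701% = 2.7479%
β_Orrin = Cov / Var(R_m) = 0.07164 / 0.03795 = 1.8877
E(R_Orrin) = R_f + β × MRP = 2.7479% + 1.8877 × 6.2701% = 14.58%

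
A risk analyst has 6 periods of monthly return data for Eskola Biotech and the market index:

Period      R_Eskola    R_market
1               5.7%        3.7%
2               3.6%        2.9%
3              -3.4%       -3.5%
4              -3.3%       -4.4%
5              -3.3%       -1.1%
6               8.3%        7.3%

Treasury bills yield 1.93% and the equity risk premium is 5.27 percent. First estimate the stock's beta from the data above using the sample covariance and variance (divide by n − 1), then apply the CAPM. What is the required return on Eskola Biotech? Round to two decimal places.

Mean R_i = (5.7 + 3.6 − 3.4 − 3.3 − 3.3 + 8.3) / 6 = 1.2667%
Mean R_m = (3.7 + 2.9 − 3.5 − 4.4 − 1.1 + 7.3) / 6 = 0.8167%
Σ(R_i − R̄_i)(R_m − R̄_m) = 115.9633  ⇒  Cov = 115.9633 / 5 = 23.1927
Σ(R_m − R̄_m)² = 104.2083  ⇒  Var(R_m) = 104.2083 / 5 = 20.8417
β = Cov / Var(R_m) = 23.1927 / 20.8417 = 1.1128
E(R) = R_f + β × MRP = 1.93% + 1.1128 × 5.27% = 7.79%

7.79%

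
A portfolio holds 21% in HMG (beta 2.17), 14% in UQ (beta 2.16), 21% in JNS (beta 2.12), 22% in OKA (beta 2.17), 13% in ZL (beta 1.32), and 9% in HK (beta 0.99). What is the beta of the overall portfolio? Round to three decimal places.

β_P = Σ w_i β_i = 0.21×2.17 + 0.14×2.16 + 0.21×2.12 + 0.22×2.17 + 0.13×1.32 + 0.09×0.99 = 1.9414

1.941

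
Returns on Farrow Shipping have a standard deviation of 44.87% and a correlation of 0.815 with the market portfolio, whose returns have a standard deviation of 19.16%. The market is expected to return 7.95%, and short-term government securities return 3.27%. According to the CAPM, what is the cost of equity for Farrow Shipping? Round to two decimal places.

12.20%

β = ρ × σ_i / σ_m = 0.815 × 44.87% / 19.16% = 1.9086
MRP = 7.95% − 3.27% = 4.68%
E(R) = 3.27% + 1.9086 × 4.68% = 12.20%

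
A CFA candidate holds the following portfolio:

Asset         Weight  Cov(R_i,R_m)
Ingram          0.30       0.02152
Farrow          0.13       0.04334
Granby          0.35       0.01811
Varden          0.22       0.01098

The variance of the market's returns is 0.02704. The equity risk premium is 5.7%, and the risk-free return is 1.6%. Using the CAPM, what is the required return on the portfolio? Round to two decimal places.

5.99%

β_Ingram = 0.02152 / 0.02704 = 0.7959
β_Farrow = 0.04334 / 0.02704 = 1.6028
β_Granby = 0.01811 / 0.02704 = 0.6697
β_Varden = 0.01098 / 0.02704 = 0.4061
β_P = Σ w_i β_i = 0.30×0.7959 + 0.13×1.6028 + 0.35×0.6697 + 0.22×0.4061 = 0.7709
E(R_P) = R_f + β_P × MRP = 1.6% + 0.7709 × 5.7% = 5.99%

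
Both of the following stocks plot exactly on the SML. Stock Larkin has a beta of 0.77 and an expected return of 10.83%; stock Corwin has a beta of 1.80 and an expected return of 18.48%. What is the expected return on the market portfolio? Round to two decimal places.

12.54%

Both satisfy E(R) = R_f + β·MRP, so the slope of the SML is
MRP = (18.48% − 10.83%) / (1.80 − 0.77) = 7.65% / 1.03 = 7.4272%
R_f = E(R_Larkin) − β_Larkin·MRP = 10.83% − 0.77 × 7.4272% = 5.1111%
E(R_m) = R_f + MRP = 5.1111% + 7.4272% = 12.54%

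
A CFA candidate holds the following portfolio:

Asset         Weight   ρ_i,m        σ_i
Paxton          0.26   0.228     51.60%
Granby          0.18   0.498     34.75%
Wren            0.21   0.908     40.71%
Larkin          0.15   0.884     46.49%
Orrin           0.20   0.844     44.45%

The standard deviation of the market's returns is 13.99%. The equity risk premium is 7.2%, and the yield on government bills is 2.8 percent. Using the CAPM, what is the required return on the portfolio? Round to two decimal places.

17.01%

β_Paxton = 0.228 × 51.60% / 13.99% = 0.8409
β_Granby = 0.498 × 34.75% / 13.99% = 1.2370
β_Wren = 0.908 × 40.71% / 13.99% = 2.6422
β_Larkin = 0.884 × 46.49% / 13.99% = 2.9376
β_Orrin = 0.844 × 44.45% / 13.99% = 2.6816
β_P = Σ w_i β_i = 0.26×0.8409 + 0.18×1.2370 + 0.21×2.6422 + 0.15×2.9376 + 0.20×2.6816 = 1.9731
E(R_P) = R_f + β_P × MRP = 2.8% + 1.9731 × 7.2% = 17.01%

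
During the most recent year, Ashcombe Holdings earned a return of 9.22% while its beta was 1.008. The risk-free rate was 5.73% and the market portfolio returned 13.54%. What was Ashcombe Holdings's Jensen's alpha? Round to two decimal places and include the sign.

-4.38%

Market excess return = 13.54% − 5.73% = 7.81%
CAPM benchmark = R_f + β(R_m − R_f) = 5.73% + 1.008 × 7.81% = 13.60248%
α = actual − benchmark = 9.22% − 13.60248% = -4.38%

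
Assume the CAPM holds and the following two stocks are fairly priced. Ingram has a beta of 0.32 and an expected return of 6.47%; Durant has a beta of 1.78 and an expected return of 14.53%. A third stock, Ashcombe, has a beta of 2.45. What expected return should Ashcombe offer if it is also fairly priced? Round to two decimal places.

MRP (SML slope) = (14.53% − 6.47%) / (1.78 − 0.32) = 8.06% / 1.46 = 5.5205%
R_f (intercept) = 6.47% − 0.32 × 5.5205% = 4.7034%
E(R_Ashcombe) = R_f + β × MRP = 4.7034% + 2.45 × 5.5205% = 18.23%

18.23%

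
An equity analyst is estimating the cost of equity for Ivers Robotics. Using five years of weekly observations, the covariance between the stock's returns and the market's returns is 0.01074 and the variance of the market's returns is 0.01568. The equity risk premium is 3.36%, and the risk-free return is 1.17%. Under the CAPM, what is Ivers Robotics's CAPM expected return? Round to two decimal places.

3.47%

β = Cov(R_i, R_m) / Var(R_m) = 0.01074 / 0.01568 = 0.6849
E(R) = R_f + β × MRP = 1.17% + 0.6849 × 3.36% = 3.47%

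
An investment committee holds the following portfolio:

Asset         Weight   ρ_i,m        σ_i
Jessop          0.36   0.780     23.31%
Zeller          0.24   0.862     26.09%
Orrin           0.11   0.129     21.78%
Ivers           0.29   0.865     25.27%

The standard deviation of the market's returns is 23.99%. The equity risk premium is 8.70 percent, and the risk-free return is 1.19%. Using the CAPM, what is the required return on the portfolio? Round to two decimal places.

β_Jessop = 0.780 × 23.31% / 23.99% = 0.7579
β_Zeller = 0.862 × 26.09% / 23.99% = 0.9375
β_Orrin = 0.129 × 21.78% / 23.99% = 0.1171
β_Ivers = 0.865 × 25.27% / 23.99% = 0.9112
β_P = Σ w_i β_i = 0.36×0.7579 + 0.24×0.9375 + 0.11×0.1171 + 0.29×0.9112 = 0.7750
E(R_P) = R_f + β_P × MRP = 1.19% + 0.7750 × 8.70% = 7.93%

7.93%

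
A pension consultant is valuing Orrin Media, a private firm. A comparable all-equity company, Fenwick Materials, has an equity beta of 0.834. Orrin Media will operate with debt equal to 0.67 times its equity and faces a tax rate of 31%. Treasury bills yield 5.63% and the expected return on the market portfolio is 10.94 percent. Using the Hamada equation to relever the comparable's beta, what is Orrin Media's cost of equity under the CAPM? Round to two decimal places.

12.11%

β_L = β_U × [1 + (1 − t)(D/E)] = 0.834 × [1 + (1 − 0.31) × 0.67]
    = 0.834 × [1 + 0.69 × 0.67] = 0.834 × 1.4623 = 1.2196
MRP = 10.94% − 5.63% = 5.31%
E(R) = R_f + β_L × MRP = 5.63% + 1.2196 × 5.31% = 12.11%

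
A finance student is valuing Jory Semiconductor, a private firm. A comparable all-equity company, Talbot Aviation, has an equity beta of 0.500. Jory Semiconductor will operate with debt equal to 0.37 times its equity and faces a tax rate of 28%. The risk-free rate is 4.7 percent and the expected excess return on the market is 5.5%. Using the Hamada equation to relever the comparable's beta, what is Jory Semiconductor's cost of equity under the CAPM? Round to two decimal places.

8.18%

β_L = β_U × [1 + (1 − t)(D/E)] = 0.500 × [1 + (1 − 0.28) × 0.37]
    = 0.500 × [1 + 0.72 × 0.37] = 0.500 × 1.2664 = 0.6332
E(R) = R_f + β_L × MRP = 4.7% + 0.6332 × 5.5% = 8.18%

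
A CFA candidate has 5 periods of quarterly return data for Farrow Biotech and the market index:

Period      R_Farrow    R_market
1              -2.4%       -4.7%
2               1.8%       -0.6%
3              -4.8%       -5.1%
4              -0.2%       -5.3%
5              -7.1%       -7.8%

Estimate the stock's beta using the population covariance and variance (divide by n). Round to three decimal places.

Mean R_i = (-2.4 + 1.8 − 4.8 − 0.2 − 7.1) / 5 = -2.5400%
Mean R_m = (-4.7 − 0.6 − 5.1 − 5.3 − 7.8) / 5 = -4.7000%
Σ(R_i − R̄_i)(R_m − R̄_m) = 31.4300  ⇒  Cov = 31.4300 / 5 = 6.2860
Σ(R_m − R̄_m)² = 26.9400  ⇒  Var(R_m) = 26.9400 / 5 = 5.3880
β = Cov / Var(R_m) = 6.2860 / 5.3880 = 1.1667

1.167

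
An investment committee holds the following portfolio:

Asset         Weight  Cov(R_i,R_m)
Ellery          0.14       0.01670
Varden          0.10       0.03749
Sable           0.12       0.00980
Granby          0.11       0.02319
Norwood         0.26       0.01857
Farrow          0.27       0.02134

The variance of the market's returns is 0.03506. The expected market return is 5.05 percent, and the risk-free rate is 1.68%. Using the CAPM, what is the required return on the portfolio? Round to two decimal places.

β_Ellery = 0.01670 / 0.03506 = 0.4763
β_Varden = 0.03749 / 0.03506 = 1.0693
β_Sable = 0.00980 / 0.03506 = 0.2795
β_Granby = 0.02319 / 0.03506 = 0.6614
β_Norwood = 0.01857 / 0.03506 = 0.5297
β_Farrow = 0.02134 / 0.03506 = 0.6087
β_P = Σ w_i β_i = 0.14×0.4763 + 0.10×1.0693 + 0.12×0.2795 + 0.11×0.6614 + 0.26×0.5297 + 0.27×0.6087 = 0.5820
MRP = 5.05% − 1.68% = 3.37%
E(R_P) = R_f + β_P × MRP = 1.68% + 0.5820 × 3.37% = 3.64%

3.64%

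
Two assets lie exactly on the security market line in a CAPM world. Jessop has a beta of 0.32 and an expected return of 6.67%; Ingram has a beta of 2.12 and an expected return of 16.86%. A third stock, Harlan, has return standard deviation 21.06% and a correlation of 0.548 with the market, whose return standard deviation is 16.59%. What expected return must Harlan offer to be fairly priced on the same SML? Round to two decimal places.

8.80%

MRP = (16.86% − 6.67%) / (2.12 − 0.32) = 5.6611%
R_f = 6.67% − 0.32 × 5.6611% = 4.8584%
β_Harlan = ρ·σ_i/σ_m = 0.548 × 21.06 / 16.59 = 0.6957
E(R_Harlan) = R_f + β × MRP = 4.8584% + 0.6957 × 5.6611% = 8.80%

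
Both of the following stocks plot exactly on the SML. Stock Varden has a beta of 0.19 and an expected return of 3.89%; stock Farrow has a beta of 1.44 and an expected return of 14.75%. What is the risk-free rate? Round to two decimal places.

Both satisfy E(R) = R_f + β·MRP, so the slope of the SML is
MRP = (14.75% − 3.89%) / (1.44 − 0.19) = 10.86% / 1.25 = 8.6880%
R_f = E(R_Varden) − β_Varden·MRP = 3.89% − 0.19 × 8.6880% = 2.2393%

2.24%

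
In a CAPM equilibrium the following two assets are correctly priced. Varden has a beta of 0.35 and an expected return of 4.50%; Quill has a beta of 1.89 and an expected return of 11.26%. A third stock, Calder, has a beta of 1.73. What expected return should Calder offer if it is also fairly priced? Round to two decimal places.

10.56%

MRP (SML slope) = (11.26% − 4.50%) / (1.89 − 0.35) = 6.76% / 1.54 = 4.3896%
R_f (intercept) = 4.50% − 0.35 × 4.3896% = 2.9636%
E(R_Calder) = R_f + β × MRP = 2.9636% + 1.73 × 4.3896% = 10.56%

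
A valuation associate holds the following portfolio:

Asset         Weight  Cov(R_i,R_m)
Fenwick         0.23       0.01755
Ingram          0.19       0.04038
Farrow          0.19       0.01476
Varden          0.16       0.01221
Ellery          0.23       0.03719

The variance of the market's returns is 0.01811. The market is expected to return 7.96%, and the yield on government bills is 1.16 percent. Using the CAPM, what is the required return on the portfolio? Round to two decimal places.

β_Fenwick = 0.01755 / 0.01811 = 0.9691
β_Ingram = 0.04038 / 0.01811 = 2.2297
β_Farrow = 0.01476 / 0.01811 = 0.8150
β_Varden = 0.01221 / 0.01811 = 0.6742
β_Ellery = 0.03719 / 0.01811 = 2.0536
β_P = Σ w_i β_i = 0.23×0.9691 + 0.19×2.2297 + 0.19×0.8150 + 0.16×0.6742 + 0.23×2.0536 = 1.3816
MRP = 7.96% − 1.16% = 6.80%
E(R_P) = R_f + β_P × MRP = 1.16% + 1.3816 × 6.80% = 10.55%

10.55%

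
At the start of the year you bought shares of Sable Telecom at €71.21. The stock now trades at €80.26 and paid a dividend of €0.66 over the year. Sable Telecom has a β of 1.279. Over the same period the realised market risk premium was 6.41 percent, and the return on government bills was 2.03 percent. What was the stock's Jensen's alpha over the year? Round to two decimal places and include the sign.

Realised HPR = (P1 + D1 − P0) / P0 = (80.26 + 0.66 − 71.21) / 71.21 = 9.71 / 71.21 = 13.6357%
CAPM required = R_f + β·MRP = 2.03% + 1.279 × 6.41% = 10.22839%
α = realised − required = 13.6357% − 10.22839% = +3.41%

+3.41%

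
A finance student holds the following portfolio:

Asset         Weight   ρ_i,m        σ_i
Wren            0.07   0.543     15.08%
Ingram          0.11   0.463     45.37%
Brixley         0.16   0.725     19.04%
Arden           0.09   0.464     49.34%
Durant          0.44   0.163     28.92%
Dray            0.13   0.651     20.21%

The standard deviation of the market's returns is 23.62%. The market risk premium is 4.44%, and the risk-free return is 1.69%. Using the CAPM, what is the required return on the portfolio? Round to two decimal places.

3.75%

β_Wren = 0.543 × 15.08% / 23.62% = 0.3467
β_Ingram = 0.463 × 45.37% / 23.62% = 0.8893
β_Brixley = 0.725 × 19.04% / 23.62% = 0.5844
β_Arden = 0.464 × 49.34% / 23.62% = 0.9693
β_Durant = 0.163 × 28.92% / 23.62% = 0.1996
β_Dray = 0.651 × 20.21% / 23.62% = 0.5570
β_P = Σ w_i β_i = 0.07×0.3467 + 0.11×0.8893 + 0.16×0.5844 + 0.09×0.9693 + 0.44×0.1996 + 0.13×0.5570 = 0.4631
E(R_P) = R_f + β_P × MRP = 1.69% + 0.4631 × 4.44% = 3.75%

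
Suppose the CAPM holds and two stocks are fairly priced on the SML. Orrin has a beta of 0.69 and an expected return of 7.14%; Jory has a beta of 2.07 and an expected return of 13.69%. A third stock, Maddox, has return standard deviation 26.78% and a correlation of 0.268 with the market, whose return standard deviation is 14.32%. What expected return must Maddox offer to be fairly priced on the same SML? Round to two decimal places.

6.24%

MRP = (13.69% − 7.14%) / (2.07 − 0.69) = 4.7464%
R_f = 7.14% − 0.69 × 4.7464% = 3.8650%
β_Maddox = ρ·σ_i/σ_m = 0.268 × 26.78 / 14.32 = 0.5012
E(R_Maddox) = R_f + β × MRP = 3.8650% + 0.5012 × 4.7464% = 6.24%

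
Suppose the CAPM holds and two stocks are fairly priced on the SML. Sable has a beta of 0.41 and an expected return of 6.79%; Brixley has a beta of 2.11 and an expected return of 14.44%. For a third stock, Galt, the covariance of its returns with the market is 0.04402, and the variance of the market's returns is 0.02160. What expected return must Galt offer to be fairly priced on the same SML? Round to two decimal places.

MRP = (14.44% − 6.79%) / (2.11 − 0.41) = 4.5000%
R_f = 6.79% − 0.41 × 4.5000% = 4.9450%
β_Galt = Cov / Var(R_m) = 0.04402 / 0.02160 = 2.0380
E(R_Galt) = R_f + β × MRP = 4.9450% + 2.0380 × 4.5000% = 14.12%

14.12%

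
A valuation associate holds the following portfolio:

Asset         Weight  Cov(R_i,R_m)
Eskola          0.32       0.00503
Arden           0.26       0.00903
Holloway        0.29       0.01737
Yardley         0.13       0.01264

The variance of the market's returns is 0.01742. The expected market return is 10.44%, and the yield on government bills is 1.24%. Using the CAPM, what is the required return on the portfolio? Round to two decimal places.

6.86%

β_Eskola = 0.00503 / 0.01742 = 0.2887
β_Arden = 0.00903 / 0.01742 = 0.5184
β_Holloway = 0.01737 / 0.01742 = 0.9971
β_Yardley = 0.01264 / 0.01742 = 0.7256
β_P = Σ w_i β_i = 0.32×0.2887 + 0.26×0.5184 + 0.29×0.9971 + 0.13×0.7256 = 0.6107
MRP = 10.44% − 1.24% = 9.20%
E(R_P) = R_f + β_P × MRP = 1.24% + 0.6107 × 9.20% = 6.86%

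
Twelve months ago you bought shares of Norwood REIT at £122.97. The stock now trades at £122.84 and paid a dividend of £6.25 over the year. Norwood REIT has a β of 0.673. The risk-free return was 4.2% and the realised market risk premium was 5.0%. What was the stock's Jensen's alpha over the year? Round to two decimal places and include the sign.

-2.59%

Realised HPR = (P1 + D1 − P0) / P0 = (122.84 + 6.25 − 122.97) / 122.97 = 6.12 / 122.97 = 4.9768%
CAPM required = R_f + β·MRP = 4.2% + 0.673 × 5.0% = 7.5650%
α = realised − required = 4.9768% − 7.5650% = -2.59%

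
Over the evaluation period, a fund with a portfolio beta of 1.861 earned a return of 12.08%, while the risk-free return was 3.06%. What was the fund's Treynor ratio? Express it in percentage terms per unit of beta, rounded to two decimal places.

4.85%

Treynor = (R_P − R_f) / β_P = (12.08% − 3.06%) / 1.8610 = 9.02% / 1.8610 = 4.85%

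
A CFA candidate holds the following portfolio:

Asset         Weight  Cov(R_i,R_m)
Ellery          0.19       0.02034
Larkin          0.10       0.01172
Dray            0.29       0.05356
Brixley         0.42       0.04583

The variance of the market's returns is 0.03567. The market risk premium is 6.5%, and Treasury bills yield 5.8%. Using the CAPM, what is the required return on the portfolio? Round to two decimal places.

13.06%

β_Ellery = 0.02034 / 0.03567 = 0.5702
β_Larkin = 0.01172 / 0.03567 = 0.3286
β_Dray = 0.05356 / 0.03567 = 1.5015
β_Brixley = 0.04583 / 0.03567 = 1.2848
β_P = Σ w_i β_i = 0.19×0.5702 + 0.10×0.3286 + 0.29×1.5015 + 0.42×1.2848 = 1.1162
E(R_P) = R_f + β_P × MRP = 5.8% + 1.1162 × 6.5% = 13.06%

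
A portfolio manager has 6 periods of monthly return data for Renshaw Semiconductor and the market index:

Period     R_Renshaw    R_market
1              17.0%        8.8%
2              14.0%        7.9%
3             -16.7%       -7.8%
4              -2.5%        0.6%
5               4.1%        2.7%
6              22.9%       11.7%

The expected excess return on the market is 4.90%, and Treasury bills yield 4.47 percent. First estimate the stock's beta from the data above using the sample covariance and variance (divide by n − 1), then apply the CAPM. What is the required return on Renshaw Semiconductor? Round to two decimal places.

14.53%

Mean R_i = (17.0 + 14.0 − 16.7 − 2.5 + 4.1 + 22.9) / 6 = 6.4667%
Mean R_m = (8.8 + 7.9 − 7.8 + 0.6 + 2.7 + 11.7) / 6 = 3.9833%
Σ(R_i − R̄_i)(R_m − R̄_m) = 513.4067  ⇒  Cov = 513.4067 / 5 = 102.6813
Σ(R_m − R̄_m)² = 250.0283  ⇒  Var(R_m) = 250.0283 / 5 = 50.0057
β = Cov / Var(R_m) = 102.6813 / 50.0057 = 2.0534
E(R) = R_f + β × MRP = 4.47% + 2.0534 × 4.90% = 14.53%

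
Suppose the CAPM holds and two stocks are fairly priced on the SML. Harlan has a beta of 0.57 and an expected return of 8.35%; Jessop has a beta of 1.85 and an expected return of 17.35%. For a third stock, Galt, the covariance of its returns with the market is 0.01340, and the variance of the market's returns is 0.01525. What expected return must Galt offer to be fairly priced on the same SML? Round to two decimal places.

10.52%

MRP = (17.35% − 8.35%) / (1.85 − 0.57) = 7.0313%
R_f = 8.35% − 0.57 × 7.0313% = 4.3422%
β_Galt = Cov / Var(R_m) = 0.01340 / 0.01525 = 0.8787
E(R_Galt) = R_f + β × MRP = 4.3422% + 0.8787 × 7.0313% = 10.52%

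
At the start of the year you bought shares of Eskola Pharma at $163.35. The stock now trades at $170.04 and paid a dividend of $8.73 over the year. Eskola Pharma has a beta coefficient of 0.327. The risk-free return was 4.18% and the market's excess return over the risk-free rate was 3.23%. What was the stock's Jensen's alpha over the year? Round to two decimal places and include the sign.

+4.20%

Realised HPR = (P1 + D1 − P0) / P0 = (170.04 + 8.73 − 163.35) / 163.35 = 15.42 / 163.35 = 9.4399%
CAPM required = R_f + β·MRP = 4.18% + 0.327 × 3.23% = 5.23621%
α = realised − required = 9.4399% − 5.23621% = +4.20%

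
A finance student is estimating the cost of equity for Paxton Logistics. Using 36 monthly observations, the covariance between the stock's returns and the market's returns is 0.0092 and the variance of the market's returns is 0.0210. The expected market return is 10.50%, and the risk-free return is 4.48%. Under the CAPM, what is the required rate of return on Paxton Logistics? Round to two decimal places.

7.12%

β = Cov(R_i, R_m) / Var(R_m) = 0.0092 / 0.0210 = 0.4381
MRP = 10.50% − 4.48% = 6.02%
E(R) = R_f + β × MRP = 4.48% + 0.4381 × 6.02% = 7.12%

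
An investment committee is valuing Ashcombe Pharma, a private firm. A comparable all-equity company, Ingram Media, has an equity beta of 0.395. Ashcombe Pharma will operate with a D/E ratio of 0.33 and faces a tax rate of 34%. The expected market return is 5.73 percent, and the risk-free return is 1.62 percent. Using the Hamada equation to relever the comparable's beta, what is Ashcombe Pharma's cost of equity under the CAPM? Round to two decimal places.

β_L = β_U × [1 + (1 − t)(D/E)] = 0.395 × [1 + (1 − 0.34) × 0.33]
    = 0.395 × [1 + 0.66 × 0.33] = 0.395 × 1.2178 = 0.4810
MRP = 5.73% − 1.62% = 4.11%
E(R) = R_f + β_L × MRP = 1.62% + 0.4810 × 4.11% = 3.60%

3.60%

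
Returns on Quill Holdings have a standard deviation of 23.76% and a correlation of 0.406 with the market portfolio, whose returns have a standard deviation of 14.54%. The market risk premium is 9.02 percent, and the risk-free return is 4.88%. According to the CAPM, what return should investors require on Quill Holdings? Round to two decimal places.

10.86%

β = ρ × σ_i / σ_m = 0.406 × 23.76% / 14.54% = 0.6634
E(R) = 4.88% + 0.6634 × 9.02% = 10.86%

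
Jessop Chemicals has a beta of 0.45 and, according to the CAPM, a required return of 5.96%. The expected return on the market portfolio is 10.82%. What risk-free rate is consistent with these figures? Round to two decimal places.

1.98%

E(R) = R_f + β(E(R_m) − R_f) = R_f(1 − β) + β·E(R_m)
5.96% = R_f × (1 − 0.45) + 0.45 × 10.82%
5.96% = R_f × 0.55 + 4.8690%
R_f = (5.96% − 4.8690%) / 0.55 = 1.98%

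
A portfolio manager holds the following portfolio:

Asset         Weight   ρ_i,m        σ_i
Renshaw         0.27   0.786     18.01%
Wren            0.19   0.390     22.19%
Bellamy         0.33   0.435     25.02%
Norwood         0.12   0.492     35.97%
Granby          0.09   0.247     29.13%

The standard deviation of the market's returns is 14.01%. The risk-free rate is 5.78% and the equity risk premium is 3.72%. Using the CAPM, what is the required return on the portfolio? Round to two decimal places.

β_Renshaw = 0.786 × 18.01% / 14.01% = 1.0104
β_Wren = 0.390 × 22.19% / 14.01% = 0.6177
β_Bellamy = 0.435 × 25.02% / 14.01% = 0.7769
β_Norwood = 0.492 × 35.97% / 14.01% = 1.2632
β_Granby = 0.247 × 29.13% / 14.01% = 0.5136
β_P = Σ w_i β_i = 0.27×1.0104 + 0.19×0.6177 + 0.33×0.7769 + 0.12×1.2632 + 0.09×0.5136 = 0.8444
E(R_P) = R_f + β_P × MRP = 5.78% + 0.8444 × 3.72% = 8.92%

8.92%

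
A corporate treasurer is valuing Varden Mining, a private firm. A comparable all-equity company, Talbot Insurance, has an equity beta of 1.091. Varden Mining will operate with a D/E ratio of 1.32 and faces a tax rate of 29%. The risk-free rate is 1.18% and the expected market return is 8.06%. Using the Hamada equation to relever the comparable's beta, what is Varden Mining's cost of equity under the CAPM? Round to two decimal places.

β_L = β_U × [1 + (1 − t)(D/E)] = 1.091 × [1 + (1 − 0.29) × 1.32]
    = 1.091 × [1 + 0.71 × 1.32] = 1.091 × 1.9372 = 2.1135
MRP = 8.06% − 1.18% = 6.88%
E(R) = R_f + β_L × MRP = 1.18% + 2.1135 × 6.88% = 15.72%

15.72%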